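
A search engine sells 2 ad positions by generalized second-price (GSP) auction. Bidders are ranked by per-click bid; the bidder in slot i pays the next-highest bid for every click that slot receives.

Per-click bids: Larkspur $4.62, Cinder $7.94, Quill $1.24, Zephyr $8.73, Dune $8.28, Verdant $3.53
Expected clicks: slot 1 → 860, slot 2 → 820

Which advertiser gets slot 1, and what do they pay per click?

Zephyr; $8.28 per click

Ranked by bid: $8.73 (Zephyr) > $8.28 (Dune) > $7.94 (Cinder) > …
Slot 1 goes to the first-ranked bidder, Zephyr, who pays the next bid down: $8.28/click.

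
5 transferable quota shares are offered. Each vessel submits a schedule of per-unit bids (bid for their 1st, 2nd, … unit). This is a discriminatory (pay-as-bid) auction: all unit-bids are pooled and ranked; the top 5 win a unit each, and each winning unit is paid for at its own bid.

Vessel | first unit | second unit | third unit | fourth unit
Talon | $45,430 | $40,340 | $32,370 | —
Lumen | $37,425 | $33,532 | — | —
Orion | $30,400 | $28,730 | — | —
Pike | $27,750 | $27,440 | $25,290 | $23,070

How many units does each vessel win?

All unit-bids, highest first — top 5: 45,430 (Talon-1), 40,340 (Talon-2), 37,425 (Lumen-1), 33,532 (Lumen-2), 32,370 (Talon-3)
Next rejected bid: $30,400 (not a price — pay-as-bid).
Allocation: Lumen 2, Talon 3.

Lumen 2, Talon 3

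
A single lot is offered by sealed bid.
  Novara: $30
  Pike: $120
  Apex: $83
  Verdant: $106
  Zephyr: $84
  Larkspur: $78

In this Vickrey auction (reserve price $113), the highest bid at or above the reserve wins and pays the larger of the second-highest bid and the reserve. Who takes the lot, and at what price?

Pike pays $113

Rule: the highest bid at or above the reserve wins and pays the larger of the second-highest bid and the reserve.
Sorting bids: 120 (Pike) > 106 (Verdant) > 84 (Zephyr) > 83 (Apex) > 78 (Larkspur) > 30 (Novara)
Highest eligible bid: Pike at $120.
max(second-highest $106, reserve $113) = $113.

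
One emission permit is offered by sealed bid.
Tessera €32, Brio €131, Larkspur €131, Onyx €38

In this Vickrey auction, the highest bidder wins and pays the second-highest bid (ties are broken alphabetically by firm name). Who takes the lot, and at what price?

Brio pays €131

Vickrey auction: the highest bidder wins and pays the second-highest bid.
Sorting bids: 131 (Brio) > 131 (Larkspur) > 38 (Onyx) > 32 (Tessera)
Tie at €131 → Brio wins by tie-break.
Brio is highest; pays the second-highest bid, €131.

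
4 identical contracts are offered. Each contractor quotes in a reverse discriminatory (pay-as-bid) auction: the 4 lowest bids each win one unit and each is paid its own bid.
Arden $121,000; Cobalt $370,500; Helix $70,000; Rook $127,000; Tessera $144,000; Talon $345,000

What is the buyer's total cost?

Bids ranked low→high: 70,000 (Helix), 121,000 (Arden), 127,000 (Rook), 144,000 (Tessera), 345,000 (Talon), 370,500 (Cobalt)
The 4 lowest are Helix, Arden, Rook, Tessera.
Total cost = 70,000 + 121,000 + 127,000 + 144,000 = $462,000.

Total cost: $462,000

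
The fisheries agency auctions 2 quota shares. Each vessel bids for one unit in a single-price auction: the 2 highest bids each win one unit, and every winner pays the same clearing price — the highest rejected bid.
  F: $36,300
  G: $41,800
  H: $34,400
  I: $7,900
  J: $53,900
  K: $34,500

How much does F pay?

Sorting: 53,900 (J), 41,800 (G), 36,300 (F), 34,500 (K), …
Winners (2 units): J, G.
First losing bid is F's $36,300, which sets the uniform price.
F does not win → pays $0.

F pays $0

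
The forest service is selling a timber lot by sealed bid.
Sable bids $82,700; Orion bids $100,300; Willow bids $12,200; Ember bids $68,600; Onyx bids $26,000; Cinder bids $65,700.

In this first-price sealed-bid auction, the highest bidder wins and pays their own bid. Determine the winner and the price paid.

Orion pays $100,300

Rule: the highest bidder wins and pays their own bid.
Bids in order: 100,300 (Orion) > 82,700 (Sable) > 68,600 (Ember) > 65,700 (Cinder) > 26,000 (Onyx) > 12,200 (Willow)
Orion is highest → pays own bid, $100,300.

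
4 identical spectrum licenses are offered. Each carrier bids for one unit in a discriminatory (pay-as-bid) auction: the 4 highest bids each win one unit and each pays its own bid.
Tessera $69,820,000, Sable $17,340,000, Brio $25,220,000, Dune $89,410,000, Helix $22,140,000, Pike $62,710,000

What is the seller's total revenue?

Total revenue: $247,160,000

Bids ranked high→low: 89,410,000 (Dune), 69,820,000 (Tessera), 62,710,000 (Pike), 25,220,000 (Brio), 22,140,000 (Helix), 17,340,000 (Sable)
The 4 highest are Dune, Tessera, Pike, Brio.
Total revenue = 89,410,000 + 69,820,000 + 62,710,000 + 25,220,000 = $247,160,000.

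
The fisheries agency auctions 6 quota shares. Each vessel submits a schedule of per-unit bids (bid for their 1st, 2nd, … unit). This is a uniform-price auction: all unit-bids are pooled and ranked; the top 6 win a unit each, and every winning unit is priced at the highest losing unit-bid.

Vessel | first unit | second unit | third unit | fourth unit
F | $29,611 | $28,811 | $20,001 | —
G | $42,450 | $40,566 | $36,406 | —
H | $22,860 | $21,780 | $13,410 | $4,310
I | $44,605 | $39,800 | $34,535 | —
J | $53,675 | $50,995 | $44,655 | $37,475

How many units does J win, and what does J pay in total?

J: 3 units, pays $119,400

All unit-bids, highest first — top 6: 53,675 (J-1), 50,995 (J-2), 44,655 (J-3), 44,605 (I-1), 42,450 (G-1), 40,566 (G-2)
Highest rejected unit-bid = $39,800.
J wins 3 unit(s) at $39,800 each.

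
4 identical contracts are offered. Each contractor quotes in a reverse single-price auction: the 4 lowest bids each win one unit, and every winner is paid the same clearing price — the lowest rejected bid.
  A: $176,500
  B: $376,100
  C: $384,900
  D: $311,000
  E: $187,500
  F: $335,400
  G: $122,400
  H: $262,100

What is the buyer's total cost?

Sorting: 122,400 (G), 176,500 (A), 187,500 (E), 262,100 (H), 311,000 (D), 335,400 (F), …
Winners (4 units): G, A, E, H.
Clearing price = lowest rejected bid = $311,000.
Total cost = 4 × $311,000 = $1,244,000.

Total cost: $1,244,000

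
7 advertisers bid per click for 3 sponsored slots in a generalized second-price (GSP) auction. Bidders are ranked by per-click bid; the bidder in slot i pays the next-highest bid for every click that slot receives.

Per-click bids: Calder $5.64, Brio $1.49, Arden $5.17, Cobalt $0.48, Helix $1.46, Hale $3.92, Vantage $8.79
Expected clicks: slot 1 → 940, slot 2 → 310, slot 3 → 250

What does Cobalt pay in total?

Cobalt pays $0.00

Per-click bids in order: $8.79 (Vantage) > $5.64 (Calder) > $5.17 (Arden) > $3.92 (Hale) > …
Cobalt ranks below slot 3 → no slot, pays nothing.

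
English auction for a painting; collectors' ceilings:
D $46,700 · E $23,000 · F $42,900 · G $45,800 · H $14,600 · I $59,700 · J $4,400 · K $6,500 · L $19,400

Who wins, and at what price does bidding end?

I wins at $46,700

Limits in order: 59,700 (I) > 46,700 (D) > 45,800 (G) > 42,900 (F) > 23,000 (E) > 19,400 (L) > …
D is the last rival to drop out, at $46,700; I remains and wins at that price.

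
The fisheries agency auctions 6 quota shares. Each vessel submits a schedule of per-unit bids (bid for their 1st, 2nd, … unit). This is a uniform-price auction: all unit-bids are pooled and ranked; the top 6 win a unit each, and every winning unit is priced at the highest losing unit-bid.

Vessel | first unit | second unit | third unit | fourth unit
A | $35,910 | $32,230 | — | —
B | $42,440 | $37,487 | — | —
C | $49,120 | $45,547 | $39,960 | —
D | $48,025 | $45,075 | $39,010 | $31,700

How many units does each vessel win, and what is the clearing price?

All unit-bids, highest first — top 6: 49,120 (C-1), 48,025 (D-1), 45,547 (C-2), 45,075 (D-2), 42,440 (B-1), 39,960 (C-3)
Highest rejected unit-bid = $39,010.
Allocation: B 1, C 3, D 2.

B 1, C 3, D 2; clearing price $39,010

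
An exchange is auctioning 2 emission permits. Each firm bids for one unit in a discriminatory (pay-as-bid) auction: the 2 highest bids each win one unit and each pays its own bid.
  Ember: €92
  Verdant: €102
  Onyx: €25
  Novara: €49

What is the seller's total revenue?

Total revenue: €194

Ordering the bids: 102 (Verdant), 92 (Ember), 49 (Novara), 25 (Onyx)
Top 2: Verdant, Ember.
Total revenue = 102 + 92 = €194.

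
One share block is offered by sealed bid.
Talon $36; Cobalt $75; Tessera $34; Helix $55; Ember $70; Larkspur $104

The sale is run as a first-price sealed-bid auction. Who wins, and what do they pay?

Larkspur pays $104

Rule: the highest bidder wins and pays their own bid.
Sorting bids: 104 (Larkspur) > 75 (Cobalt) > 70 (Ember) > 55 (Helix) > 36 (Talon) > 34 (Tessera)
First-price: Larkspur pays what they bid, $104.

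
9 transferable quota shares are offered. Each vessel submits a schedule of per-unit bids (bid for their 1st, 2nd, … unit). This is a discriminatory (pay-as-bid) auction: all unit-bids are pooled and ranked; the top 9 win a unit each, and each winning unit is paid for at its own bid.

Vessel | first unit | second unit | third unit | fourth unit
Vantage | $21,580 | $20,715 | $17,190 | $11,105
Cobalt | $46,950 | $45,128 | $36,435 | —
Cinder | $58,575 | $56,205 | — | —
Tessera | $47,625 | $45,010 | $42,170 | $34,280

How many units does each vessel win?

Merging the schedules and taking the best 9: 58,575 (Cinder-1), 56,205 (Cinder-2), 47,625 (Tessera-1), 46,950 (Cobalt-1), 45,128 (Cobalt-2), 45,010 (Tessera-2), 42,170 (Tessera-3), 36,435 (Cobalt-3), 34,280 (Tessera-4)
Next rejected bid: $21,580 (not a price — pay-as-bid).
Allocation: Cinder 2, Cobalt 3, Tessera 4.

Cinder 2, Cobalt 3, Tessera 4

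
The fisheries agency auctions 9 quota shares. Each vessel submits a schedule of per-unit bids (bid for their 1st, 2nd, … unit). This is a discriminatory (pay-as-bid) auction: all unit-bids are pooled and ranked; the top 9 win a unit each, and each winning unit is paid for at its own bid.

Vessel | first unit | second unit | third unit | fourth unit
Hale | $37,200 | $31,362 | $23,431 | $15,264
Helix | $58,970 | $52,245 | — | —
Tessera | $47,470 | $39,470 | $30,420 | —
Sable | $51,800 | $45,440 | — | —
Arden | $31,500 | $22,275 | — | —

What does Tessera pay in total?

Merging the schedules and taking the best 9: 58,970 (Helix-1), 52,245 (Helix-2), 51,800 (Sable-1), 47,470 (Tessera-1), 45,440 (Sable-2), 39,470 (Tessera-2), 37,200 (Hale-1), 31,500 (Arden-1), 31,362 (Hale-2)
Next rejected bid: $30,420 (not a price — pay-as-bid).
Tessera's winning unit-bids: 47,470 + 39,470 = $86,940.

Tessera pays $86,940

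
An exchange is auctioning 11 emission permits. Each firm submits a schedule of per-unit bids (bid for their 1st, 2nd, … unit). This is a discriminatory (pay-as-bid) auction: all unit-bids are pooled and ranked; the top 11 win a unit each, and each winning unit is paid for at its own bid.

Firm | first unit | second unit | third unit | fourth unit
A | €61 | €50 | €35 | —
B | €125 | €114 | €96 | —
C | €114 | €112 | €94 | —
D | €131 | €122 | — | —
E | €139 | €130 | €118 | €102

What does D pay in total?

All unit-bids, highest first — top 11: 139 (E-1), 131 (D-1), 130 (E-2), 125 (B-1), 122 (D-2), 118 (E-3), 114 (B-2), 114 (C-1), 112 (C-2), 102 (E-4), 96 (B-3)
Next rejected bid: €94 (not a price — pay-as-bid).
D's winning unit-bids: 131 + 122 = €253.

D pays €253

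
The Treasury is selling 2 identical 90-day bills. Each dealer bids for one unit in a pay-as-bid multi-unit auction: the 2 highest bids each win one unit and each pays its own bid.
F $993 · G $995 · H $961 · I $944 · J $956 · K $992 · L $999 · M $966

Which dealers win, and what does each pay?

Sorting: 999 (L), 995 (G), 993 (F), 992 (K), …
Top 2: L, G.
Each winner pays its own bid: L $999, G $995.

L $999, G $995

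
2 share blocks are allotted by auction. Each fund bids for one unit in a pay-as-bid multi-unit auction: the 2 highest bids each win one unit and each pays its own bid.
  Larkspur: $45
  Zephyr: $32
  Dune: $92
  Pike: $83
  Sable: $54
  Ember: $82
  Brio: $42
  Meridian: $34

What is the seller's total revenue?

Total revenue: $175

Ordering the bids: 92 (Dune), 83 (Pike), 82 (Ember), 54 (Sable), …
Winners (2 units): Dune, Pike.
Total revenue = 92 + 83 = $175.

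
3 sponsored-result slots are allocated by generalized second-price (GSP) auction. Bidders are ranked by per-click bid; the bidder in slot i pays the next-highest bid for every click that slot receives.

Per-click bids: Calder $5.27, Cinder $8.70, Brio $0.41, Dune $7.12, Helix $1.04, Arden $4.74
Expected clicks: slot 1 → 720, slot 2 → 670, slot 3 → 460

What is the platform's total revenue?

Total revenue: $10837.70

Sorting advertisers: $8.70 (Cinder) > $7.12 (Dune) > $5.27 (Calder) > $4.74 (Arden) > …
Slot 1: Cinder pays $7.12 × 720 = $5126.40
Slot 2: Dune pays $5.27 × 670 = $3530.90
Slot 3: Calder pays $4.74 × 460 = $2180.40
Total = $10837.70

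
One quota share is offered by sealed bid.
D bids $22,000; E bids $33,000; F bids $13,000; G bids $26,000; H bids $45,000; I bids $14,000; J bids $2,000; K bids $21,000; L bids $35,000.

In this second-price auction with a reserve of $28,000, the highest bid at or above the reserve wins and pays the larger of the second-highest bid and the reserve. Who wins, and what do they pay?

H pays $35,000

Bids in order: 45,000 (H) > 35,000 (L) > 33,000 (E) > 26,000 (G) > 22,000 (D) > 21,000 (K) > …
Highest eligible bid: H at $45,000.
Second-highest bid $35,000 exceeds the reserve $28,000 → payment $35,000.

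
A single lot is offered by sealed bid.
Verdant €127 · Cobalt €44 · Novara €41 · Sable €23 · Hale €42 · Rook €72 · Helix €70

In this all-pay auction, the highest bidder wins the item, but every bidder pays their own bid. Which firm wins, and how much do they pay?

Bids ranked: 127 (Verdant) > 72 (Rook) > 70 (Helix) > 44 (Cobalt) > 42 (Hale) > 41 (Novara) > …
Verdant wins with the top bid; all bids are sunk regardless.

Verdant pays €127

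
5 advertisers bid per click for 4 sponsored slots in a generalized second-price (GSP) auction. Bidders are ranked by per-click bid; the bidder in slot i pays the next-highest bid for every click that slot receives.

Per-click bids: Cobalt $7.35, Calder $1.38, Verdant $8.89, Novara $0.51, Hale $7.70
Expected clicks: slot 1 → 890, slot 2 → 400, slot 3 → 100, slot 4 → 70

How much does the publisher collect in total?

Total revenue: $9966.70

Per-click bids in order: $8.89 (Verdant) > $7.70 (Hale) > $7.35 (Cobalt) > $1.38 (Calder) > $0.51 (Novara)
Slot 1: Verdant pays $7.70 × 890 = $6853.00
Slot 2: Hale pays $7.35 × 400 = $2940.00
Slot 3: Cobalt pays $1.38 × 100 = $138.00
Slot 4: Calder pays $0.51 × 70 = $35.70
Total = $9966.70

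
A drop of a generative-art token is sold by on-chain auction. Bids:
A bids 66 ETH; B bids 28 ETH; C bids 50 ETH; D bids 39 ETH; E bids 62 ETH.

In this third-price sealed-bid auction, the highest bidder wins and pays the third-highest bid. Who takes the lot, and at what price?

A pays 50 ETH

Bids in order: 66 (A) > 62 (E) > 50 (C) > 39 (D) > 28 (B)
A wins; payment is bid #3 in the ranking = 50 ETH.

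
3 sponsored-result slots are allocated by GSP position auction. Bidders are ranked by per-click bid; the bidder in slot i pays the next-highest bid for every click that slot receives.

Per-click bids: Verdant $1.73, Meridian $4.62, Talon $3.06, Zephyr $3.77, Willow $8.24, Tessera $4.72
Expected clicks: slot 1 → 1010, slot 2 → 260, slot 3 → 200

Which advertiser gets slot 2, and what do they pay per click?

Sorting advertisers: $8.24 (Willow) > $4.72 (Tessera) > $4.62 (Meridian) > $3.77 (Zephyr) > …
Slot 2 goes to the second-ranked bidder, Tessera, who pays the next bid down: $4.62/click.

Tessera; $4.62 per click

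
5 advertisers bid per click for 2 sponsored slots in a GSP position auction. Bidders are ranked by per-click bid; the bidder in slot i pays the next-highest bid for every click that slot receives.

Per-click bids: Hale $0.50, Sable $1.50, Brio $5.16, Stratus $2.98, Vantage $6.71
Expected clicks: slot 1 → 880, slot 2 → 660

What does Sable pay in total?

Sable pays $0.00

Sorting advertisers: $6.71 (Vantage) > $5.16 (Brio) > $2.98 (Stratus) > …
Sable ranks below slot 2 → no slot, pays nothing.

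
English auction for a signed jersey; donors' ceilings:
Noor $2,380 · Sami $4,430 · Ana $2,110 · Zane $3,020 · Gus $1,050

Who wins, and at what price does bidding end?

Open ascending-bid auction: the price rises until one bidder remains; the winner pays the price at which the last rival dropped out.
Sorting limits: 4,430 (Sami) > 3,020 (Zane) > 2,380 (Noor) > 2,110 (Ana) > 1,050 (Gus)
Zane is the last rival to drop out, at $3,020; Sami remains and wins at that price.

Sami wins at $3,020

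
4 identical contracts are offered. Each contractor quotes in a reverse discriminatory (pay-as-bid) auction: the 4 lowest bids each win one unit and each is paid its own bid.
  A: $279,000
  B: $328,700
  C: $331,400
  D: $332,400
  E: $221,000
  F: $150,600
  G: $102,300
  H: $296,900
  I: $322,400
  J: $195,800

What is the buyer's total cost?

Sorting: 102,300 (G), 150,600 (F), 195,800 (J), 221,000 (E), 279,000 (A), 296,900 (H), …
The 4 lowest are G, F, J, E.
Total cost = 102,300 + 150,600 + 195,800 + 221,000 = $669,700.

Total cost: $669,700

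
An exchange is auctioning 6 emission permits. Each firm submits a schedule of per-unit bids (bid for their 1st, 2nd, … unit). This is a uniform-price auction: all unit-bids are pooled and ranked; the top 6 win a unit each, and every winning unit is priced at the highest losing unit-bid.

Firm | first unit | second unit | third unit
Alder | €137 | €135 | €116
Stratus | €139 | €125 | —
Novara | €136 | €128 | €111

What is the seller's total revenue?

All unit-bids, highest first — top 6: 139 (Stratus-1), 137 (Alder-1), 136 (Novara-1), 135 (Alder-2), 128 (Novara-2), 125 (Stratus-2)
Highest rejected unit-bid = €116.
Allocation: Alder 2, Novara 2, Stratus 2. Every unit priced at €116.
Revenue = 6 × 116 = €696.

Total revenue: €696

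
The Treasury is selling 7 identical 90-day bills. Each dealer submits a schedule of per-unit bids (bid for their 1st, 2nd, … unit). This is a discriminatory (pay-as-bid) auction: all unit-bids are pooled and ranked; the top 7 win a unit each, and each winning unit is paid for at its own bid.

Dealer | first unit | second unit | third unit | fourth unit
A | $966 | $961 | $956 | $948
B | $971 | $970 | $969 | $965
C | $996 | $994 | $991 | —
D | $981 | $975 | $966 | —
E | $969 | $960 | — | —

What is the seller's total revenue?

Pooled unit-bids ranked (top 7): 996 (C-1), 994 (C-2), 991 (C-3), 981 (D-1), 975 (D-2), 971 (B-1), 970 (B-2)
Next rejected bid: $969 (not a price — pay-as-bid).
Each winning unit pays its own bid.
Revenue = 996 + 994 + 991 + 981 + 975 + 971 + 970 = $6,878.

Total revenue: $6,878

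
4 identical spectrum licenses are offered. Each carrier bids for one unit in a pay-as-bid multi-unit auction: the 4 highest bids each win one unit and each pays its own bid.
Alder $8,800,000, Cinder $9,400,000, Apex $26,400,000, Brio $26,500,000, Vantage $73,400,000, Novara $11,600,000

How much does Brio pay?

Brio pays $26,500,000

Bids ranked high→low: 73,400,000 (Vantage), 26,500,000 (Brio), 26,400,000 (Apex), 11,600,000 (Novara), 9,400,000 (Cinder), 8,800,000 (Alder)
Winners (4 units): Vantage, Brio, Apex, Novara.
Brio wins → own bid $26,500,000.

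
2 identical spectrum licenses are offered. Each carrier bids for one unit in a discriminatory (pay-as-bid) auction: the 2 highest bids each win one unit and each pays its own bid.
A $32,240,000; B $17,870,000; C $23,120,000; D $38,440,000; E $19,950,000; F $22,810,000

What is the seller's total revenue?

Sorting: 38,440,000 (D), 32,240,000 (A), 23,120,000 (C), 22,810,000 (F), …
Winners (2 units): D, A.
Total revenue = 38,440,000 + 32,240,000 = $70,680,000.

Total revenue: $70,680,000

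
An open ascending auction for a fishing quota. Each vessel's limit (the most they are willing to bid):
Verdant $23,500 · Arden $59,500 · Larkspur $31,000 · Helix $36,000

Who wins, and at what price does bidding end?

Limits in order: 59,500 (Arden) > 36,000 (Helix) > 31,000 (Larkspur) > 23,500 (Verdant)
Helix is the last rival to drop out, at $36,000; Arden remains and wins at that price.

Arden wins at $36,000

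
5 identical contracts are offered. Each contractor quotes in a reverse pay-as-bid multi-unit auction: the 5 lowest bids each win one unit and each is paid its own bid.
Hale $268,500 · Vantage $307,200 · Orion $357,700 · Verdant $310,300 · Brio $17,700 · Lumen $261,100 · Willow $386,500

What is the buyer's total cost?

Total cost: $1,164,800

Bids ranked low→high: 17,700 (Brio), 261,100 (Lumen), 268,500 (Hale), 307,200 (Vantage), 310,300 (Verdant), 357,700 (Orion), 386,500 (Willow)
The 5 lowest are Brio, Lumen, Hale, Vantage, Verdant.
Total cost = 17,700 + 261,100 + 268,500 + 307,200 + 310,300 = $1,164,800.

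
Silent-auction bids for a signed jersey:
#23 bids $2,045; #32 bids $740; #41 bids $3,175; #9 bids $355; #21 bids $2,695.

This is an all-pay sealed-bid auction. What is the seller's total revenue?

Total revenue: $9,010

All-pay sealed-bid auction: the highest bidder wins the item, but every bidder pays their own bid.
Sorting bids: 3,175 (#41) > 2,695 (#21) > 2,045 (#23) > 740 (#32) > 355 (#9)
Every bidder forfeits their bid regardless of winning.
Revenue = 2,045 + 740 + 3,175 + 355 + 2,695 = $9,010.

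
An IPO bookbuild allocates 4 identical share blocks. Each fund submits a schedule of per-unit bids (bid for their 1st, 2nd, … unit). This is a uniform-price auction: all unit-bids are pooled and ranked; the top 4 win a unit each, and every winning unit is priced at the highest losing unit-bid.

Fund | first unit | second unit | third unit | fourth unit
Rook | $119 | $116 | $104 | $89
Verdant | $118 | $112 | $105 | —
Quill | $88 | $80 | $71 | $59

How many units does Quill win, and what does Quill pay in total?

Quill: 0 units, pays $0

Merging the schedules and taking the best 4: 119 (Rook-1), 118 (Verdant-1), 116 (Rook-2), 112 (Verdant-2)
The (k+1)-th unit-bid is $105.
Quill wins 0 unit(s) at $105 each.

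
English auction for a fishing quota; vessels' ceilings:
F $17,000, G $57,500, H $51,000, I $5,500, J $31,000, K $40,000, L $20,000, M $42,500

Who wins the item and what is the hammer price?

Sorting limits: 57,500 (G) > 51,000 (H) > 42,500 (M) > 40,000 (K) > 31,000 (J) > 20,000 (L) > …
Once the price passes $51,000, only G is left; the hammer falls at H's limit of $51,000.

G wins at $51,000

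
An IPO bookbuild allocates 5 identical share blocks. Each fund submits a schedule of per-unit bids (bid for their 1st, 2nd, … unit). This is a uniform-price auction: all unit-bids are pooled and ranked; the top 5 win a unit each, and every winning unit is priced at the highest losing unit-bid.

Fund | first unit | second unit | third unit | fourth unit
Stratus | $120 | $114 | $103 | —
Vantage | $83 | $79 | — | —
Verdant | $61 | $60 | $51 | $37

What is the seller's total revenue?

Total revenue: $305

Pooled unit-bids ranked (top 5): 120 (Stratus-1), 114 (Stratus-2), 103 (Stratus-3), 83 (Vantage-1), 79 (Vantage-2)
First bid not allocated: $61.
Allocation: Stratus 3, Vantage 2. Every unit priced at $61.
Revenue = 5 × 61 = $305.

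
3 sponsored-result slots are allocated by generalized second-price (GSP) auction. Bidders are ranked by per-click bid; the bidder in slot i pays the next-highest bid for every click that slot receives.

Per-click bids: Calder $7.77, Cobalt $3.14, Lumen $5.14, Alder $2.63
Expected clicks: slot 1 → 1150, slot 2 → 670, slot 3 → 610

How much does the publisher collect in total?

Total revenue: $9619.10

Sorting advertisers: $7.77 (Calder) > $5.14 (Lumen) > $3.14 (Cobalt) > $2.63 (Alder)
Slot 1: Calder pays $5.14 × 1150 = $5911.00
Slot 2: Lumen pays $3.14 × 670 = $2103.80
Slot 3: Cobalt pays $2.63 × 610 = $1604.30
Total = $9619.10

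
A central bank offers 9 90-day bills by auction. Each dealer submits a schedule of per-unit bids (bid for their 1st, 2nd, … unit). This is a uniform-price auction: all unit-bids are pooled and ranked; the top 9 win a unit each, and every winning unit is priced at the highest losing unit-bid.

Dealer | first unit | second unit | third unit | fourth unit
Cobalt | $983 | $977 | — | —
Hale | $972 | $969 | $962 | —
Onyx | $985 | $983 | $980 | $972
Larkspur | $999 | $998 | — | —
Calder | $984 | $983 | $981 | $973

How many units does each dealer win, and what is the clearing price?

Calder 3, Cobalt 1, Larkspur 2, Onyx 3; clearing price $977

All unit-bids, highest first — top 9: 999 (Larkspur-1), 998 (Larkspur-2), 985 (Onyx-1), 984 (Calder-1), 983 (Cobalt-1), 983 (Onyx-2), 983 (Calder-2), 981 (Calder-3), 980 (Onyx-3)
First bid not allocated: $977.
Allocation: Calder 3, Cobalt 1, Larkspur 2, Onyx 3.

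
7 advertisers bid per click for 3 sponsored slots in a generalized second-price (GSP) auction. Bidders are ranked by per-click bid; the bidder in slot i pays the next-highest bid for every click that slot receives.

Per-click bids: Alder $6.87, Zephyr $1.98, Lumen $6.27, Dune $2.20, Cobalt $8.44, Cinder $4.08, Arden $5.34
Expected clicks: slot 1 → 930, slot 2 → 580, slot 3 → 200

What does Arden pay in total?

Arden pays $0.00

Sorting advertisers: $8.44 (Cobalt) > $6.87 (Alder) > $6.27 (Lumen) > $5.34 (Arden) > …
Arden ranks below slot 3 → no slot, pays nothing.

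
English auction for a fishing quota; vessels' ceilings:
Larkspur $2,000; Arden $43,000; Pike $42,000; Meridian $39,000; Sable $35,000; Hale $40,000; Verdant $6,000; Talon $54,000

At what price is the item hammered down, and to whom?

Talon wins at $43,000

Ascending (English) auction: the price rises until one bidder remains; the winner pays the price at which the last rival dropped out.
Sorting limits: 54,000 (Talon) > 43,000 (Arden) > 42,000 (Pike) > 40,000 (Hale) > 39,000 (Meridian) > 35,000 (Sable) > …
Arden is the last rival to drop out, at $43,000; Talon remains and wins at that price.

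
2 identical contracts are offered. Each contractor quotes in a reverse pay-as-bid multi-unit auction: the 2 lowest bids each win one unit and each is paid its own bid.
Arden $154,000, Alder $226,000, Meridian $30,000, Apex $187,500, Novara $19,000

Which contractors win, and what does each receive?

Novara $19,000, Meridian $30,000

Ordering the bids: 19,000 (Novara), 30,000 (Meridian), 154,000 (Arden), 187,500 (Apex), …
Lowest 2: Novara, Meridian.
Each winner is paid its own bid: Novara $19,000, Meridian $30,000.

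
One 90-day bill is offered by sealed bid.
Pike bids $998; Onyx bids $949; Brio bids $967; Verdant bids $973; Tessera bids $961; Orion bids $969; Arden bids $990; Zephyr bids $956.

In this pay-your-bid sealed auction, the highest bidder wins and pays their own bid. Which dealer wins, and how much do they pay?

Bids ranked: 998 (Pike) > 990 (Arden) > 973 (Verdant) > 969 (Orion) > 967 (Brio) > 961 (Tessera) > …
Pike is highest → pays own bid, $998.

Pike pays $998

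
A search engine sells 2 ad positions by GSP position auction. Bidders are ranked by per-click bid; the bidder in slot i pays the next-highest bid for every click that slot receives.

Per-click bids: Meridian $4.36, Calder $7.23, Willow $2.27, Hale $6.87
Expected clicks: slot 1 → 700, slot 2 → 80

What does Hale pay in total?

Hale pays $348.80

Ranked by bid: $7.23 (Calder) > $6.87 (Hale) > $4.36 (Meridian) > …
Hale holds slot 2 → pays next bid $4.36 × 80 clicks = $348.80.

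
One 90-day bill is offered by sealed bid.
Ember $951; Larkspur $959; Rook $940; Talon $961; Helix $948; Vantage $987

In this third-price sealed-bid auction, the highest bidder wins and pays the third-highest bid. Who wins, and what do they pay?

Vantage pays $959

Sorting bids: 987 (Vantage) > 961 (Talon) > 959 (Larkspur) > 951 (Ember) > 948 (Helix) > 940 (Rook)
Vantage is highest; pays the third-highest bid, $959.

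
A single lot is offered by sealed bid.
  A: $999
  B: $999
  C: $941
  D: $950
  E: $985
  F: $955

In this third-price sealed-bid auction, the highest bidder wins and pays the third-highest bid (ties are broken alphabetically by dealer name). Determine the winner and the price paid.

A pays $985

Sorting bids: 999 (A) > 999 (B) > 985 (E) > 955 (F) > 950 (D) > 941 (C)
A and B tie at $999; tie-break gives it to A.
A wins; payment is bid #3 in the ranking = $985.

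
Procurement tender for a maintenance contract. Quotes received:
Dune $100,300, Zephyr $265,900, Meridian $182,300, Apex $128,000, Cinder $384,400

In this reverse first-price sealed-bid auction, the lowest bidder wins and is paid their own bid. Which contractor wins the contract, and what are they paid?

Dune is paid $100,300

Bids in order: 100,300 (Dune) < 128,000 (Apex) < 182,300 (Meridian) < 265,900 (Zephyr) < 384,400 (Cinder)
Dune is lowest → is paid own bid, $100,300.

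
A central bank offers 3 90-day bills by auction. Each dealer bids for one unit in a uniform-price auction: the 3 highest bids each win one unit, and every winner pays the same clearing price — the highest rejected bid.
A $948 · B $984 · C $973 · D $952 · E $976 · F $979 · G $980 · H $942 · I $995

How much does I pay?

Ordering the bids: 995 (I), 984 (B), 980 (G), 979 (F), 976 (E), …
Winners (3 units): I, B, G.
First losing bid is F's $979, which sets the uniform price.
I wins → pays $979.

I pays $979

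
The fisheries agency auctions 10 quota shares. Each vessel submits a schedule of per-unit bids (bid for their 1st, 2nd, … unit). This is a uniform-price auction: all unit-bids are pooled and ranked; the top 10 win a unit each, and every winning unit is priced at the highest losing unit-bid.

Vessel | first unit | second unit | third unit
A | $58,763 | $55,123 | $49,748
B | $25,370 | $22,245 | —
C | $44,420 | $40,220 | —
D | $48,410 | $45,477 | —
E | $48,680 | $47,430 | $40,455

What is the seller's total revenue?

Total revenue: $253,700

All unit-bids, highest first — top 10: 58,763 (A-1), 55,123 (A-2), 49,748 (A-3), 48,680 (E-1), 48,410 (D-1), 47,430 (E-2), 45,477 (D-2), 44,420 (C-1), 40,455 (E-3), 40,220 (C-2)
The (k+1)-th unit-bid is $25,370.
Allocation: A 3, C 2, D 2, E 3. Every unit priced at $25,370.
Revenue = 10 × 25,370 = $253,700.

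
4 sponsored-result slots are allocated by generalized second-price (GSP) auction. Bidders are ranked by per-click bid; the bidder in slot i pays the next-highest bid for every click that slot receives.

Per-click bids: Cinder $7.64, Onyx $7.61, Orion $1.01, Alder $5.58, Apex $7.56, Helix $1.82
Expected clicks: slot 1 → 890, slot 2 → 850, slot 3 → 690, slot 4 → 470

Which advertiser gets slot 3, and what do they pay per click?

Apex; $5.58 per click

Per-click bids in order: $7.64 (Cinder) > $7.61 (Onyx) > $7.56 (Apex) > $5.58 (Alder) > $1.82 (Helix) > …
Slot 3 goes to the third-ranked bidder, Apex, who pays the next bid down: $5.58/click.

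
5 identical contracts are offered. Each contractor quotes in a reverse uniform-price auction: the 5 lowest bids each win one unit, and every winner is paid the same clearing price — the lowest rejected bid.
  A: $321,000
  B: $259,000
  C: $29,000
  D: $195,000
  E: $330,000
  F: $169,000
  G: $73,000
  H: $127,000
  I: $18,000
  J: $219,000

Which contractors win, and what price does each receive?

I, C, G, H, F; each is paid $195,000

Sorting: 18,000 (I), 29,000 (C), 73,000 (G), 127,000 (H), 169,000 (F), 195,000 (D), 219,000 (J), …
Winners (5 units): I, C, G, H, F.
First losing bid is D's $195,000, which sets the uniform price.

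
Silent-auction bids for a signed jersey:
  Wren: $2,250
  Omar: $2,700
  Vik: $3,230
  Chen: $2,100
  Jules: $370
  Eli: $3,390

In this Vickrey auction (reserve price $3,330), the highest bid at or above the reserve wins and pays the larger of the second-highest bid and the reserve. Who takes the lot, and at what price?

Eli pays $3,330

Bids ranked: 3,390 (Eli) > 3,230 (Vik) > 2,700 (Omar) > 2,250 (Wren) > 2,100 (Chen) > 370 (Jules)
Highest eligible bid: Eli at $3,390.
max(second-highest $3,230, reserve $3,330) = $3,330.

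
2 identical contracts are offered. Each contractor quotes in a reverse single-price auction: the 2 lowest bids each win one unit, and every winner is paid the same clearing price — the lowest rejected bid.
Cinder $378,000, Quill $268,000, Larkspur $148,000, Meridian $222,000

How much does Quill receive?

Ordering the bids: 148,000 (Larkspur), 222,000 (Meridian), 268,000 (Quill), 378,000 (Cinder)
Lowest 2: Larkspur, Meridian.
Lowest unsuccessful bid: $268,000 → clearing price.
Quill does not win → is paid $0.

Quill is paid $0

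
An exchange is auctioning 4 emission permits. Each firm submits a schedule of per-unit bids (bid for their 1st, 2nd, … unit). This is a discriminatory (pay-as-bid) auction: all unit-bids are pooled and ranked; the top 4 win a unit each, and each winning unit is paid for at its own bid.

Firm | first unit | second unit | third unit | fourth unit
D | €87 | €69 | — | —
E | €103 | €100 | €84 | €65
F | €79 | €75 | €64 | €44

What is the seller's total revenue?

Total revenue: €374

Pooled unit-bids ranked (top 4): 103 (E-1), 100 (E-2), 87 (D-1), 84 (E-3)
Next rejected bid: €79 (not a price — pay-as-bid).
Each winning unit pays its own bid.
Revenue = 103 + 100 + 87 + 84 = €374.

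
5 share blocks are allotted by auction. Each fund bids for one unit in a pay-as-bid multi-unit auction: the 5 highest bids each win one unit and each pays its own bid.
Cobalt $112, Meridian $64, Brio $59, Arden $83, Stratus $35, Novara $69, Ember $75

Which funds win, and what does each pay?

Bids ranked high→low: 112 (Cobalt), 83 (Arden), 75 (Ember), 69 (Novara), 64 (Meridian), 59 (Brio), 35 (Stratus)
The 5 highest are Cobalt, Arden, Ember, Novara, Meridian.
Each winner pays its own bid: Cobalt $112, Arden $83, Ember $75, Novara $69, Meridian $64.

Cobalt $112, Arden $83, Ember $75, Novara $69, Meridian $64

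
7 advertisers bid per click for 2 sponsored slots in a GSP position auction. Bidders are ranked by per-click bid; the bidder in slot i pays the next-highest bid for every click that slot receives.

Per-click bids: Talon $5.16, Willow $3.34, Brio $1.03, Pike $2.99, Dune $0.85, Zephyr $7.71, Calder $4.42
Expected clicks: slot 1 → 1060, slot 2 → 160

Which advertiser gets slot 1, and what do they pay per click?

Zephyr; $5.16 per click

Ranked by bid: $7.71 (Zephyr) > $5.16 (Talon) > $4.42 (Calder) > …
Slot 1 goes to the first-ranked bidder, Zephyr, who pays the next bid down: $5.16/click.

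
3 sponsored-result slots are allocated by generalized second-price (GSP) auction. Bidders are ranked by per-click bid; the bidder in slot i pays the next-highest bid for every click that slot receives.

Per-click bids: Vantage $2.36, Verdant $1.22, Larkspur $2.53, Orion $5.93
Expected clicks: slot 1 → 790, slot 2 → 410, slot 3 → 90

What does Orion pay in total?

Orion pays $1998.70

Per-click bids in order: $5.93 (Orion) > $2.53 (Larkspur) > $2.36 (Vantage) > $1.22 (Verdant)
Orion holds slot 1 → pays next bid $2.53 × 790 clicks = $1998.70.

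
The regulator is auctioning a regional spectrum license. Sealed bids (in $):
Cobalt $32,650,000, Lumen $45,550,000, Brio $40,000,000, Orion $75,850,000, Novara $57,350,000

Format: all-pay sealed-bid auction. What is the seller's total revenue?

Total revenue: $251,400,000

All-pay sealed-bid auction: the highest bidder wins the item, but every bidder pays their own bid.
Bids ranked: 75,850,000 (Orion) > 57,350,000 (Novara) > 45,550,000 (Lumen) > 40,000,000 (Brio) > 32,650,000 (Cobalt)
Orion wins with the top bid; all bids are sunk regardless.
Every bidder forfeits their bid regardless of winning.
Revenue = 32,650,000 + 45,550,000 + 40,000,000 + 75,850,000 + 57,350,000 = $251,400,000.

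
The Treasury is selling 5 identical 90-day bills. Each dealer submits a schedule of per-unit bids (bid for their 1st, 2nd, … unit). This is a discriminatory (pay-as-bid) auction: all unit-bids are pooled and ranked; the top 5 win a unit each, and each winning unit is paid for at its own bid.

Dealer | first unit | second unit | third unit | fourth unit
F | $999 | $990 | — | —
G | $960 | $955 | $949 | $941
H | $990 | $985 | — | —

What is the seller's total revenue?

Total revenue: $4,924

All unit-bids, highest first — top 5: 999 (F-1), 990 (F-2), 990 (H-1), 985 (H-2), 960 (G-1)
Next rejected bid: $955 (not a price — pay-as-bid).
Each winning unit pays its own bid.
Revenue = 999 + 990 + 990 + 985 + 960 = $4,924.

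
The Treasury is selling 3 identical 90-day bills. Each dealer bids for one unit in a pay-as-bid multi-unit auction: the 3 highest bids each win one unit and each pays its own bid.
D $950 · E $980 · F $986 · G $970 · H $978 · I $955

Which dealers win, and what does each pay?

Bids ranked high→low: 986 (F), 980 (E), 978 (H), 970 (G), 955 (I), …
Top 3: F, E, H.
Each winner pays its own bid: F $986, E $980, H $978.

F $986, E $980, H $978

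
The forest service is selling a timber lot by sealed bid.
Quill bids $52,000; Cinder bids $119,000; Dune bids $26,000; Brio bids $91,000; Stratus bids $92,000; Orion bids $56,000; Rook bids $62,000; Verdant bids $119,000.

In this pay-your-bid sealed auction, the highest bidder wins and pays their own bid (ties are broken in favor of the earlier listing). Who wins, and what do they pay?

Sorting bids: 119,000 (Cinder) > 119,000 (Verdant) > 92,000 (Stratus) > 91,000 (Brio) > 62,000 (Rook) > 56,000 (Orion) > …
Cinder and Verdant tie at $119,000; tie-break gives it to Cinder.
First-price: Cinder pays what they bid, $119,000.

Cinder pays $119,000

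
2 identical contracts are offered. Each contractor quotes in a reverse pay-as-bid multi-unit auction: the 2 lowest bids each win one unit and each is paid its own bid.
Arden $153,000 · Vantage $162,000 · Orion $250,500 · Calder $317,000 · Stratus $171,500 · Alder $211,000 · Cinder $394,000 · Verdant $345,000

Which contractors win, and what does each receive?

Arden $153,000, Vantage $162,000

Bids ranked low→high: 153,000 (Arden), 162,000 (Vantage), 171,500 (Stratus), 211,000 (Alder), …
Winners (2 units): Arden, Vantage.
Each winner is paid its own bid: Arden $153,000, Vantage $162,000.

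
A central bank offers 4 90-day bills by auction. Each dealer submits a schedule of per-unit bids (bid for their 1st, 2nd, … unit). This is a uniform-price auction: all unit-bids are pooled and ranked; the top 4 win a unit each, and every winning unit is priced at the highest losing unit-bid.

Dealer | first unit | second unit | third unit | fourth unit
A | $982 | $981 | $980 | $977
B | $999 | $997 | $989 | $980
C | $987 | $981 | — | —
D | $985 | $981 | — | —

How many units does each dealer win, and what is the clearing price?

Pooled unit-bids ranked (top 4): 999 (B-1), 997 (B-2), 989 (B-3), 987 (C-1)
First bid not allocated: $985.
Allocation: B 3, C 1.

B 3, C 1; clearing price $985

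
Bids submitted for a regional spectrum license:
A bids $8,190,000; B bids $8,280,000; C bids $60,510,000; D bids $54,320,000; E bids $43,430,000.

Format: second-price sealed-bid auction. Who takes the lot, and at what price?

C pays $54,320,000

Bids ranked: 60,510,000 (C) > 54,320,000 (D) > 43,430,000 (E) > 8,280,000 (B) > 8,190,000 (A)
C wins with the highest bid; price is set by the runner-up at $54,320,000.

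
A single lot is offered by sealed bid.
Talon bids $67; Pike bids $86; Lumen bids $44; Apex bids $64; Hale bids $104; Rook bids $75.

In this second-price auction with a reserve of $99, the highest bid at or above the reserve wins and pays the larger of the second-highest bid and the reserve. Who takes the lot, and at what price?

Sorting bids: 104 (Hale) > 86 (Pike) > 75 (Rook) > 67 (Talon) > 64 (Apex) > 44 (Lumen)
Hale has the top bid at or above the reserve ($104).
Second-highest bid $86 is below the reserve $99, so the reserve binds → payment $99.

Hale pays $99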